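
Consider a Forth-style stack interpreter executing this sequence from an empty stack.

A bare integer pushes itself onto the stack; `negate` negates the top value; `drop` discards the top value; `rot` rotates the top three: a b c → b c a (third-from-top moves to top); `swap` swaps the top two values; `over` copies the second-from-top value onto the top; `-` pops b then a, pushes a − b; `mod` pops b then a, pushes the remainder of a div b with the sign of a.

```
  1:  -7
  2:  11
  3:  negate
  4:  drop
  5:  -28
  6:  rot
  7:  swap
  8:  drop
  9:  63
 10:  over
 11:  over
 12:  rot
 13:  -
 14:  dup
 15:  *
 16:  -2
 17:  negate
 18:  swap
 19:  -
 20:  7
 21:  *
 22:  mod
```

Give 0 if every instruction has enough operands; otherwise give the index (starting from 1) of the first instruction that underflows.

-7      [-7]
11      [-7, 11]
negate  [-7, -11]
drop    [-7]
-28     [-7, -28]
rot  — needs 3 operands, stack has 2 → underflow

6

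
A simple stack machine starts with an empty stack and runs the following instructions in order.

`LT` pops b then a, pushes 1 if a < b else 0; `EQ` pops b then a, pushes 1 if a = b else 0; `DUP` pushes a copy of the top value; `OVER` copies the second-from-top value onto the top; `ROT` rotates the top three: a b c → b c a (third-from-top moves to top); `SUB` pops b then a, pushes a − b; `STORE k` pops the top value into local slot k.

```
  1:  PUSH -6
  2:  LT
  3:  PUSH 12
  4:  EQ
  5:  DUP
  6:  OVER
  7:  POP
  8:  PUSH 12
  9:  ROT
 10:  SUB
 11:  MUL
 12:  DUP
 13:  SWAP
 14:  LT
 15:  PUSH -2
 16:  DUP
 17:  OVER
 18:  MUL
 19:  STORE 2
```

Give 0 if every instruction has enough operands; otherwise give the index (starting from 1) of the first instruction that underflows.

2

PUSH -6 : -6
LT  — needs 2 operands, stack has 1 → underflow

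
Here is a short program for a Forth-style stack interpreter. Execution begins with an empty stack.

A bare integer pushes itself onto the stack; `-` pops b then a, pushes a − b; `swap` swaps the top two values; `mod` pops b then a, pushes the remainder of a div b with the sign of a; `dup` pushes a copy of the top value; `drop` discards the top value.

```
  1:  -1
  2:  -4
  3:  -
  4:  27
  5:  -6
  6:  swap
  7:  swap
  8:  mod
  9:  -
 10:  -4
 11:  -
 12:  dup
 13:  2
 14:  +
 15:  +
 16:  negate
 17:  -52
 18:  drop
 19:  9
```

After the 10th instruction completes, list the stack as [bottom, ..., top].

-1   : [-1]
-4   : [-1, -4]
-    : [3]
27   : [3, 27]
-6   : [3, 27, -6]
swap : [3, -6, 27]
swap : [3, 27, -6]
mod  : [3, 3]
-    : [0]
-4   : [0, -4]

[0, -4]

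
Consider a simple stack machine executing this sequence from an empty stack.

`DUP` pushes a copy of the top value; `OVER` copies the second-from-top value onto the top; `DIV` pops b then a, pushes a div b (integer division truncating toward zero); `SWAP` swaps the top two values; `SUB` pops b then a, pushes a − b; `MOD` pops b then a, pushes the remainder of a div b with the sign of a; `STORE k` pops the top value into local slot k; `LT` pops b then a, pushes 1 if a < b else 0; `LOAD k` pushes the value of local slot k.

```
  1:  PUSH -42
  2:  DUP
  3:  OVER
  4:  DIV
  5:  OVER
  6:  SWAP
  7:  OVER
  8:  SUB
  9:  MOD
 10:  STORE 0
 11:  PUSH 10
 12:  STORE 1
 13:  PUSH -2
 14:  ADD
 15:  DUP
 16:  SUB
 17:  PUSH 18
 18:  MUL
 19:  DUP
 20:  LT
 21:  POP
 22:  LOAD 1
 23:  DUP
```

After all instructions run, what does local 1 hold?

PUSH -42  -42
DUP       -42 -42
OVER      -42 -42 -42
DIV       -42 1
OVER      -42 1 -42
SWAP      -42 -42 1
OVER      -42 -42 1 -42
SUB       -42 -42 43
MOD       -42 -42
STORE 0   -42
PUSH 10   -42 10
STORE 1   -42
PUSH -2   -42 -2
ADD       -44
DUP       -44 -44
SUB       0
PUSH 18   0 18
MUL       0
DUP       0 0
LT        0
POP       (empty)
LOAD 1    10
DUP       10 10

10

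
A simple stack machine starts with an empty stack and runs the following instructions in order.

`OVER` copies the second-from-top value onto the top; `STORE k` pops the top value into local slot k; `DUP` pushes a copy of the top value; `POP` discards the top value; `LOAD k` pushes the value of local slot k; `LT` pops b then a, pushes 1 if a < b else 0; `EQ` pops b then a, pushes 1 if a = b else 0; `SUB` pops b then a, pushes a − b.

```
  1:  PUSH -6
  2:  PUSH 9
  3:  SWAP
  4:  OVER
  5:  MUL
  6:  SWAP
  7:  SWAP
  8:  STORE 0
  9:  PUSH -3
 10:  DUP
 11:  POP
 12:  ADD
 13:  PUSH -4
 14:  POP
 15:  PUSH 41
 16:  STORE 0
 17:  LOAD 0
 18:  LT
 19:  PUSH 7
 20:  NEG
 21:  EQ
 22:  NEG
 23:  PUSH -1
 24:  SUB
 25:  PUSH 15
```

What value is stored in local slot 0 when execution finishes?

41

PUSH -6 : [-6]
PUSH 9  : [-6, 9]
SWAP    : [9, -6]
OVER    : [9, -6, 9]
MUL     : [9, -54]
SWAP    : [-54, 9]
SWAP    : [9, -54]
STORE 0 : [9]
PUSH -3 : [9, -3]
DUP     : [9, -3, -3]
POP     : [9, -3]
ADD     : [6]
PUSH -4 : [6, -4]
POP     : [6]
PUSH 41 : [6, 41]
STORE 0 : [6]
LOAD 0  : [6, 41]
LT      : [1]
PUSH 7  : [1, 7]
NEG     : [1, -7]
EQ      : [0]
NEG     : [0]
PUSH -1 : [0, -1]
SUB     : [1]
PUSH 15 : [1, 15]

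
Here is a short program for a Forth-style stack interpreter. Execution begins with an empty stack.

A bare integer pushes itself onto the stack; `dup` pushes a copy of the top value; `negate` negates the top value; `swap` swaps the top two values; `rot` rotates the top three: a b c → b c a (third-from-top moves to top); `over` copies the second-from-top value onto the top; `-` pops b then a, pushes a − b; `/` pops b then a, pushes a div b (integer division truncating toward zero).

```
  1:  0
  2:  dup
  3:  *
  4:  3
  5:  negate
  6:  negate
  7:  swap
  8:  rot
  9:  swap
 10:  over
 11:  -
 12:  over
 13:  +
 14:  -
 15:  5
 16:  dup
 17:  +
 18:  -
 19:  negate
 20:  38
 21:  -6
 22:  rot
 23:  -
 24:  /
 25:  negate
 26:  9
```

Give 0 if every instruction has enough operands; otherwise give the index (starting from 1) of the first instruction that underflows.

0       [0]
dup     [0, 0]
*       [0]
3       [0, 3]
negate  [0, -3]
negate  [0, 3]
swap    [3, 0]
rot  — needs 3 operands, stack has 2 → underflow

8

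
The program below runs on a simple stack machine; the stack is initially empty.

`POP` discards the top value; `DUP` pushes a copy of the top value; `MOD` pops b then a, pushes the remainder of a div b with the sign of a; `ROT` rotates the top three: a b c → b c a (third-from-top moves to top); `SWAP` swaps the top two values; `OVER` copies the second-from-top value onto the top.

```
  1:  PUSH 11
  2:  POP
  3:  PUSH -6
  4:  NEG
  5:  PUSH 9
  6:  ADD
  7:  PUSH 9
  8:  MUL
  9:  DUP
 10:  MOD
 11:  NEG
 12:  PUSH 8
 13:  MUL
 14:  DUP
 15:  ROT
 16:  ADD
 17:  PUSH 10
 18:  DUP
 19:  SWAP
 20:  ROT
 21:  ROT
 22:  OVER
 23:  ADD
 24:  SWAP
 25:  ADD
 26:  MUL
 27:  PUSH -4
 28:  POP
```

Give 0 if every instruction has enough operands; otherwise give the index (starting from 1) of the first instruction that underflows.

PUSH 11 : [11]
POP     : []
PUSH -6 : [-6]
NEG     : [6]
PUSH 9  : [6, 9]
ADD     : [15]
PUSH 9  : [15, 9]
MUL     : [135]
DUP     : [135, 135]
MOD     : [0]
NEG     : [0]
PUSH 8  : [0, 8]
MUL     : [0]
DUP     : [0, 0]
ROT  — needs 3 operands, stack has 2 → underflow

15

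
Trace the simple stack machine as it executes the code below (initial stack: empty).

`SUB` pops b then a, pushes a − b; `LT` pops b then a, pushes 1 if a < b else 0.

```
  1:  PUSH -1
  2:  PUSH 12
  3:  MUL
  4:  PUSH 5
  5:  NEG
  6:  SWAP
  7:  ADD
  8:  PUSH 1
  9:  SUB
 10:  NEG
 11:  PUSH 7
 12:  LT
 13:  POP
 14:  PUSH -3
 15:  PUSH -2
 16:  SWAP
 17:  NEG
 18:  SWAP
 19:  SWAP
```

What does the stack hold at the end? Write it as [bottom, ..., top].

[-2, 3]

PUSH -1 → [-1]
PUSH 12 → [-1, 12]
MUL     → [-12]
PUSH 5  → [-12, 5]
NEG     → [-12, -5]
SWAP    → [-5, -12]
ADD     → [-17]
PUSH 1  → [-17, 1]
SUB     → [-18]
NEG     → [18]
PUSH 7  → [18, 7]
LT      → [0]
POP     → []
PUSH -3 → [-3]
PUSH -2 → [-3, -2]
SWAP    → [-2, -3]
NEG     → [-2, 3]
SWAP    → [3, -2]
SWAP    → [-2, 3]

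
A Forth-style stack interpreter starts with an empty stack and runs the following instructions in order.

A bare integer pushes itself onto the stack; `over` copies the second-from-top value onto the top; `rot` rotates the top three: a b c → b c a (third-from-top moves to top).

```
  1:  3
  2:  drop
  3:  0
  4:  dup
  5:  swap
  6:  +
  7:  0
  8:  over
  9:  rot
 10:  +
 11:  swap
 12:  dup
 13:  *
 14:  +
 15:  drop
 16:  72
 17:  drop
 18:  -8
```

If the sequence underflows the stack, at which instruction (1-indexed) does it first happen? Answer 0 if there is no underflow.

3    : [3]
drop : []
0    : [0]
dup  : [0, 0]
swap : [0, 0]
+    : [0]
0    : [0, 0]
over : [0, 0, 0]
rot  : [0, 0, 0]
+    : [0, 0]
swap : [0, 0]
dup  : [0, 0, 0]
*    : [0, 0]
+    : [0]
drop : []
72   : [72]
drop : []
-8   : [-8]

0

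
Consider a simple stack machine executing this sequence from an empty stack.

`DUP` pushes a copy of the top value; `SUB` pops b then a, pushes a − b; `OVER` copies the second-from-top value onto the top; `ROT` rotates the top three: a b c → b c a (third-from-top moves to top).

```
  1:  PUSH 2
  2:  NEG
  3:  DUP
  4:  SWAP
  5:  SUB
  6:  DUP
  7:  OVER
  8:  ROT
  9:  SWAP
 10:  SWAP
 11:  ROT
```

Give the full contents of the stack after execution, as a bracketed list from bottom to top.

PUSH 2 → 2
NEG    → -2
DUP    → -2 -2
SWAP   → -2 -2
SUB    → 0
DUP    → 0 0
OVER   → 0 0 0
ROT    → 0 0 0
SWAP   → 0 0 0
SWAP   → 0 0 0
ROT    → 0 0 0

[0, 0, 0]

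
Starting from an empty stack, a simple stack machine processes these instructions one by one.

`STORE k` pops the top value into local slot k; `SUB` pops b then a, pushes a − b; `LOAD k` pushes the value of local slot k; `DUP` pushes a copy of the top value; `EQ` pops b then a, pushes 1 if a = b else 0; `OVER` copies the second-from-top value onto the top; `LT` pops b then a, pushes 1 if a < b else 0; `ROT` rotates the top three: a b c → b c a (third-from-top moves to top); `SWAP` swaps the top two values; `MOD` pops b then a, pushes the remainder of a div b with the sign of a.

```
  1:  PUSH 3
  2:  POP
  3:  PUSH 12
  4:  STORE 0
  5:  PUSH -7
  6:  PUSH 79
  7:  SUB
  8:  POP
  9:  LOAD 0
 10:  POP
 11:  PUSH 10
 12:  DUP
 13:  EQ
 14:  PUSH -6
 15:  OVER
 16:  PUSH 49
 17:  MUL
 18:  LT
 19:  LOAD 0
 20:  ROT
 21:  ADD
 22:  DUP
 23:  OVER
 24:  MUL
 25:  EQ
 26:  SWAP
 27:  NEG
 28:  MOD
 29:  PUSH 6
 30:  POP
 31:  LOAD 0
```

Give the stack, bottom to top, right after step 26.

[0, 1]

PUSH 3   3
POP      (empty)
PUSH 12  12
STORE 0  (empty)
PUSH -7  -7
PUSH 79  -7 79
SUB      -86
POP      (empty)
LOAD 0   12
POP      (empty)
PUSH 10  10
DUP      10 10
EQ       1
PUSH -6  1 -6
OVER     1 -6 1
PUSH 49  1 -6 1 49
MUL      1 -6 49
LT       1 1
LOAD 0   1 1 12
ROT      1 12 1
ADD      1 13
DUP      1 13 13
OVER     1 13 13 13
MUL      1 13 169
EQ       1 0
SWAP     0 1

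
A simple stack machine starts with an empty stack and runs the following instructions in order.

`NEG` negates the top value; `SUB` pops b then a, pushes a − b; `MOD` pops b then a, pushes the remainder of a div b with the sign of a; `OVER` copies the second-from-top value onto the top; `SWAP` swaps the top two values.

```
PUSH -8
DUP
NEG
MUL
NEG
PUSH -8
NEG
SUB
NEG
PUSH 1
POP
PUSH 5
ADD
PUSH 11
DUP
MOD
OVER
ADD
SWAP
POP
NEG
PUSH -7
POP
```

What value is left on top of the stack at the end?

51

PUSH -8  -8
DUP      -8 -8
NEG      -8 8
MUL      -64
NEG      64
PUSH -8  64 -8
NEG      64 8
SUB      56
NEG      -56
PUSH 1   -56 1
POP      -56
PUSH 5   -56 5
ADD      -51
PUSH 11  -51 11
DUP      -51 11 11
MOD      -51 0
OVER     -51 0 -51
ADD      -51 -51
SWAP     -51 -51
POP      -51
NEG      51
PUSH -7  51 -7
POP      51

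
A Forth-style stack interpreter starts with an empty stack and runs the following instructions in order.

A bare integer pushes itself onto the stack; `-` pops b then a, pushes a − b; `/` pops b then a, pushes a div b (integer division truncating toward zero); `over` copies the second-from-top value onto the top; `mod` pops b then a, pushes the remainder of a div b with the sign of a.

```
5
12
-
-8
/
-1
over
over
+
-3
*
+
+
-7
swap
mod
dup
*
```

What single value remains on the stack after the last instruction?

1

5    -> [5]
12   -> [5, 12]
-    -> [-7]
-8   -> [-7, -8]
/    -> [0]
-1   -> [0, -1]
over -> [0, -1, 0]
over -> [0, -1, 0, -1]
+    -> [0, -1, -1]
-3   -> [0, -1, -1, -3]
*    -> [0, -1, 3]
+    -> [0, 2]
+    -> [2]
-7   -> [2, -7]
swap -> [-7, 2]
mod  -> [-1]
dup  -> [-1, -1]
*    -> [1]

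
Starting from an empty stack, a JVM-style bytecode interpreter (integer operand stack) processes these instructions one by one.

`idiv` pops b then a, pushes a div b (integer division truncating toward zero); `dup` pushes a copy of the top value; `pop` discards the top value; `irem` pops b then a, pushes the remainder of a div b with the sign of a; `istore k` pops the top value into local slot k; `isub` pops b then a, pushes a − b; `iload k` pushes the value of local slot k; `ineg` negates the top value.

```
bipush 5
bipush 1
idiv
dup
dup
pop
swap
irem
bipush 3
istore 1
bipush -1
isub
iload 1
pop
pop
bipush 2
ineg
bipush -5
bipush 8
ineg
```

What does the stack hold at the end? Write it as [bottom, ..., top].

bipush 5  → 5
bipush 1  → 5 1
idiv      → 5
dup       → 5 5
dup       → 5 5 5
pop       → 5 5
swap      → 5 5
irem      → 0
bipush 3  → 0 3
istore 1  → 0
bipush -1 → 0 -1
isub      → 1
iload 1   → 1 3
pop       → 1
pop       → (empty)
bipush 2  → 2
ineg      → -2
bipush -5 → -2 -5
bipush 8  → -2 -5 8
ineg      → -2 -5 -8

[-2, -5, -8]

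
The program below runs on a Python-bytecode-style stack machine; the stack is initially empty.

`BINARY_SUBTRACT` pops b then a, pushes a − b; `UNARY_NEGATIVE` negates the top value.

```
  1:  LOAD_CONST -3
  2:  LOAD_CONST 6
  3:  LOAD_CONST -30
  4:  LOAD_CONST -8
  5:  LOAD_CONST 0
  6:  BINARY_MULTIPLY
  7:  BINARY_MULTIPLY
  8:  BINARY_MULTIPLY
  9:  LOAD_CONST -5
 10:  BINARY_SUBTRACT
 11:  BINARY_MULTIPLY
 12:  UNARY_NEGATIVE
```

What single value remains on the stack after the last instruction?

LOAD_CONST -3    -3
LOAD_CONST 6     -3 6
LOAD_CONST -30   -3 6 -30
LOAD_CONST -8    -3 6 -30 -8
LOAD_CONST 0     -3 6 -30 -8 0
BINARY_MULTIPLY  -3 6 -30 0
BINARY_MULTIPLY  -3 6 0
BINARY_MULTIPLY  -3 0
LOAD_CONST -5    -3 0 -5
BINARY_SUBTRACT  -3 5
BINARY_MULTIPLY  -15
UNARY_NEGATIVE   15

15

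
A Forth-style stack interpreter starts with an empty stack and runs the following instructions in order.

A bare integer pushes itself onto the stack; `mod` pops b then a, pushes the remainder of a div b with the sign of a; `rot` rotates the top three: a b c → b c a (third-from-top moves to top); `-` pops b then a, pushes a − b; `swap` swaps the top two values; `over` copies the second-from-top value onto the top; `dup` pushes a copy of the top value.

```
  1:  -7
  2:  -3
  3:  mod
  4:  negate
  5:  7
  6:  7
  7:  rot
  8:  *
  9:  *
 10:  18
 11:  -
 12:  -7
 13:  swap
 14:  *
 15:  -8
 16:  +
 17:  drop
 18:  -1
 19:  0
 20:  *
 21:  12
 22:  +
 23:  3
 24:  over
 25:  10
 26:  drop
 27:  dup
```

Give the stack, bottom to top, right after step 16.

-7      [-7]
-3      [-7, -3]
mod     [-1]
negate  [1]
7       [1, 7]
7       [1, 7, 7]
rot     [7, 7, 1]
*       [7, 7]
*       [49]
18      [49, 18]
-       [31]
-7      [31, -7]
swap    [-7, 31]
*       [-217]
-8      [-217, -8]
+       [-225]

[-225]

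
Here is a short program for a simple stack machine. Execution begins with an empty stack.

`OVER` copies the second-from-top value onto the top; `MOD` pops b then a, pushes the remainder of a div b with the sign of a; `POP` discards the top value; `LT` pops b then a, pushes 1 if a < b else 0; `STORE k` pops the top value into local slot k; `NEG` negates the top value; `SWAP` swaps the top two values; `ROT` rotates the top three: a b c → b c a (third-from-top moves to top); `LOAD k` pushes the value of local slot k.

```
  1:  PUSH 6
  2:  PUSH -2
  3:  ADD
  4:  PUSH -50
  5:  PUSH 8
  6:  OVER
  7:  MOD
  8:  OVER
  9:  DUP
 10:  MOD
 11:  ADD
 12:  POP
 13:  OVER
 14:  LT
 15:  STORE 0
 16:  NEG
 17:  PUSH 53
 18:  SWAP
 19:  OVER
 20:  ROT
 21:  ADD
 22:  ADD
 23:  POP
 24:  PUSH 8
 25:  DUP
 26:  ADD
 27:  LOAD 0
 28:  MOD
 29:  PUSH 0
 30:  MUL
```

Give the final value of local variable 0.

1

PUSH 6   : [6]
PUSH -2  : [6, -2]
ADD      : [4]
PUSH -50 : [4, -50]
PUSH 8   : [4, -50, 8]
OVER     : [4, -50, 8, -50]
MOD      : [4, -50, 8]
OVER     : [4, -50, 8, -50]
DUP      : [4, -50, 8, -50, -50]
MOD      : [4, -50, 8, 0]
ADD      : [4, -50, 8]
POP      : [4, -50]
OVER     : [4, -50, 4]
LT       : [4, 1]
STORE 0  : [4]
NEG      : [-4]
PUSH 53  : [-4, 53]
SWAP     : [53, -4]
OVER     : [53, -4, 53]
ROT      : [-4, 53, 53]
ADD      : [-4, 106]
ADD      : [102]
POP      : []
PUSH 8   : [8]
DUP      : [8, 8]
ADD      : [16]
LOAD 0   : [16, 1]
MOD      : [0]
PUSH 0   : [0, 0]
MUL      : [0]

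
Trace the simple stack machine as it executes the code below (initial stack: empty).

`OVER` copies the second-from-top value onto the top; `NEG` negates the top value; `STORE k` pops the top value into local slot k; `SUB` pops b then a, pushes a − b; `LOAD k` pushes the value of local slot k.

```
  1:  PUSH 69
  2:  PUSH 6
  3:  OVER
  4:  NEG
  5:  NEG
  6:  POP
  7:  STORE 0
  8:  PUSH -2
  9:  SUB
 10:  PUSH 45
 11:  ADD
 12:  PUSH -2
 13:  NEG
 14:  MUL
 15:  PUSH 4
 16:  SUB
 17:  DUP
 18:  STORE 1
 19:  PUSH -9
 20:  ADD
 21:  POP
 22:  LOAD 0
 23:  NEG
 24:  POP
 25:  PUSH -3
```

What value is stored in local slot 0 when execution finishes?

6

PUSH 69 -> 69
PUSH 6  -> 69 6
OVER    -> 69 6 69
NEG     -> 69 6 -69
NEG     -> 69 6 69
POP     -> 69 6
STORE 0 -> 69
PUSH -2 -> 69 -2
SUB     -> 71
PUSH 45 -> 71 45
ADD     -> 116
PUSH -2 -> 116 -2
NEG     -> 116 2
MUL     -> 232
PUSH 4  -> 232 4
SUB     -> 228
DUP     -> 228 228
STORE 1 -> 228
PUSH -9 -> 228 -9
ADD     -> 219
POP     -> (empty)
LOAD 0  -> 6
NEG     -> -6
POP     -> (empty)
PUSH -3 -> -3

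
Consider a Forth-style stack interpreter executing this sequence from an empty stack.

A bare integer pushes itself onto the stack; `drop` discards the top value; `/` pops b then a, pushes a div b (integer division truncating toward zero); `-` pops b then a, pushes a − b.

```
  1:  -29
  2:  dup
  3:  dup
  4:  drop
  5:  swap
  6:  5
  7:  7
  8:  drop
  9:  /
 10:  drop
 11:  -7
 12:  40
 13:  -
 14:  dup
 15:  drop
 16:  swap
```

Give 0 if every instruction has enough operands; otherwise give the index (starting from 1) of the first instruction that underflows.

0

-29  -> [-29]
dup  -> [-29, -29]
dup  -> [-29, -29, -29]
drop -> [-29, -29]
swap -> [-29, -29]
5    -> [-29, -29, 5]
7    -> [-29, -29, 5, 7]
drop -> [-29, -29, 5]
/    -> [-29, -5]
drop -> [-29]
-7   -> [-29, -7]
40   -> [-29, -7, 40]
-    -> [-29, -47]
dup  -> [-29, -47, -47]
drop -> [-29, -47]
swap -> [-47, -29]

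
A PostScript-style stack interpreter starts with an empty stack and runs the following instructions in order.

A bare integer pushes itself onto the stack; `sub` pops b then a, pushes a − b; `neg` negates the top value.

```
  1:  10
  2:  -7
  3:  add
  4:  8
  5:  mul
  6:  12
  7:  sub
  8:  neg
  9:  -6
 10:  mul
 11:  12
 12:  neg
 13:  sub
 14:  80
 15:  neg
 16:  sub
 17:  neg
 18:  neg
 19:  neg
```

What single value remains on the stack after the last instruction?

10  : 10
-7  : 10 -7
add : 3
8   : 3 8
mul : 24
12  : 24 12
sub : 12
neg : -12
-6  : -12 -6
mul : 72
12  : 72 12
neg : 72 -12
sub : 84
80  : 84 80
neg : 84 -80
sub : 164
neg : -164
neg : 164
neg : -164

-164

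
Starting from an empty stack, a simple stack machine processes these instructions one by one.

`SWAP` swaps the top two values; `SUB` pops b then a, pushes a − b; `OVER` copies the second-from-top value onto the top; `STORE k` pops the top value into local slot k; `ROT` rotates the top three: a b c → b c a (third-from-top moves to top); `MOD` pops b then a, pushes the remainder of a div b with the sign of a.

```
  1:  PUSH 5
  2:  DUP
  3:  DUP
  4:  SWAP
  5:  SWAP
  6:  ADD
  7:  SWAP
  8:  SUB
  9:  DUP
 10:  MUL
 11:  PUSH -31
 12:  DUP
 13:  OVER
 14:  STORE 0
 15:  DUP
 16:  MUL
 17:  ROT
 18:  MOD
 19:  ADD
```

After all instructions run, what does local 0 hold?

-31

PUSH 5   -> 5
DUP      -> 5 5
DUP      -> 5 5 5
SWAP     -> 5 5 5
SWAP     -> 5 5 5
ADD      -> 5 10
SWAP     -> 10 5
SUB      -> 5
DUP      -> 5 5
MUL      -> 25
PUSH -31 -> 25 -31
DUP      -> 25 -31 -31
OVER     -> 25 -31 -31 -31
STORE 0  -> 25 -31 -31
DUP      -> 25 -31 -31 -31
MUL      -> 25 -31 961
ROT      -> -31 961 25
MOD      -> -31 11
ADD      -> -20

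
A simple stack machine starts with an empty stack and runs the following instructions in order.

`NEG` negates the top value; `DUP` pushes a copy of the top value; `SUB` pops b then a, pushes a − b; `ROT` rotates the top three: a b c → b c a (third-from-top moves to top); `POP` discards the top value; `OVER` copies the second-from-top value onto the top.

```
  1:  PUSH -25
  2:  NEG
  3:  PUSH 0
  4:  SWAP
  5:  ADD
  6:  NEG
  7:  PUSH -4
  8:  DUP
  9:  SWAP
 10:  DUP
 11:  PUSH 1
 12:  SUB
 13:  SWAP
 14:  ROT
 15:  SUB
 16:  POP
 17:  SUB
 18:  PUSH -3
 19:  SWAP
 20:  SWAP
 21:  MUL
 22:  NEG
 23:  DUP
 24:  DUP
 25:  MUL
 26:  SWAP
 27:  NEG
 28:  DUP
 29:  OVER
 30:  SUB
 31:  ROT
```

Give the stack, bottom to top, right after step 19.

PUSH -25 -> -25
NEG      -> 25
PUSH 0   -> 25 0
SWAP     -> 0 25
ADD      -> 25
NEG      -> -25
PUSH -4  -> -25 -4
DUP      -> -25 -4 -4
SWAP     -> -25 -4 -4
DUP      -> -25 -4 -4 -4
PUSH 1   -> -25 -4 -4 -4 1
SUB      -> -25 -4 -4 -5
SWAP     -> -25 -4 -5 -4
ROT      -> -25 -5 -4 -4
SUB      -> -25 -5 0
POP      -> -25 -5
SUB      -> -20
PUSH -3  -> -20 -3
SWAP     -> -3 -20

[-3, -20]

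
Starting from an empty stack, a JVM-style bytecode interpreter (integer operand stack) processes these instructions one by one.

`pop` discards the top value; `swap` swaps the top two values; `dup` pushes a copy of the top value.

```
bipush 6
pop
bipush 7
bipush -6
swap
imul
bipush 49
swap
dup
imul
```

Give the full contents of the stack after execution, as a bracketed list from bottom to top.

[49, 1764]

bipush 6  → 6
pop       → (empty)
bipush 7  → 7
bipush -6 → 7 -6
swap      → -6 7
imul      → -42
bipush 49 → -42 49
swap      → 49 -42
dup       → 49 -42 -42
imul      → 49 1764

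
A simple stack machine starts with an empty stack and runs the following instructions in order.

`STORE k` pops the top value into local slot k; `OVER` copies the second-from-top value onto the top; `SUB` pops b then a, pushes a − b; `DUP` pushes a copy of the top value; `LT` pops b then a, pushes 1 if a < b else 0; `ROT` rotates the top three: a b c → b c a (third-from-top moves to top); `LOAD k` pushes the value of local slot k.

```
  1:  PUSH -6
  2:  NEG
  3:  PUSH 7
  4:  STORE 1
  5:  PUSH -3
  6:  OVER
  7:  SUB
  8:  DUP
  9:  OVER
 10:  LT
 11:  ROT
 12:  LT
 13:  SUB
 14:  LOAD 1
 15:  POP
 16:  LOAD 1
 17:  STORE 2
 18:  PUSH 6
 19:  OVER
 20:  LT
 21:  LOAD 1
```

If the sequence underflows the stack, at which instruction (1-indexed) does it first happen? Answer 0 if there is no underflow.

0

PUSH -6 -> -6
NEG     -> 6
PUSH 7  -> 6 7
STORE 1 -> 6
PUSH -3 -> 6 -3
OVER    -> 6 -3 6
SUB     -> 6 -9
DUP     -> 6 -9 -9
OVER    -> 6 -9 -9 -9
LT      -> 6 -9 0
ROT     -> -9 0 6
LT      -> -9 1
SUB     -> -10
LOAD 1  -> -10 7
POP     -> -10
LOAD 1  -> -10 7
STORE 2 -> -10
PUSH 6  -> -10 6
OVER    -> -10 6 -10
LT      -> -10 0
LOAD 1  -> -10 0 7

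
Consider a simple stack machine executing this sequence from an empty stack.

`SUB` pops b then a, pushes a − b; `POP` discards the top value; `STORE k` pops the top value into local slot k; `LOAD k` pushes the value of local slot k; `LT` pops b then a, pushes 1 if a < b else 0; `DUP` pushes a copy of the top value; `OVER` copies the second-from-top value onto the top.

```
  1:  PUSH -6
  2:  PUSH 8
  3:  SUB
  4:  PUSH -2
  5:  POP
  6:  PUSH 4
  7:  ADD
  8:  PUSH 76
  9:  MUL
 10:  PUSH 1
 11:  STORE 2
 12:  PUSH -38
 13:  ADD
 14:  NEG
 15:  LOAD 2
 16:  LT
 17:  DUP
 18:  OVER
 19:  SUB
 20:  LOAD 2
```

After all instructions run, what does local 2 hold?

PUSH -6  -> [-6]
PUSH 8   -> [-6, 8]
SUB      -> [-14]
PUSH -2  -> [-14, -2]
POP      -> [-14]
PUSH 4   -> [-14, 4]
ADD      -> [-10]
PUSH 76  -> [-10, 76]
MUL      -> [-760]
PUSH 1   -> [-760, 1]
STORE 2  -> [-760]
PUSH -38 -> [-760, -38]
ADD      -> [-798]
NEG      -> [798]
LOAD 2   -> [798, 1]
LT       -> [0]
DUP      -> [0, 0]
OVER     -> [0, 0, 0]
SUB      -> [0, 0]
LOAD 2   -> [0, 0, 1]

1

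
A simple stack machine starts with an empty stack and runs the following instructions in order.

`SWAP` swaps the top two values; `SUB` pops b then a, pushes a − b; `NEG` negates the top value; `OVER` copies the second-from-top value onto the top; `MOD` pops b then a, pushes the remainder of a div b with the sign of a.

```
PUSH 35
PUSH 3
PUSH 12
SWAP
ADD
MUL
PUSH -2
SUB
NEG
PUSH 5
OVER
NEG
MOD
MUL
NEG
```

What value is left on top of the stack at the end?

2635

PUSH 35 : [35]
PUSH 3  : [35, 3]
PUSH 12 : [35, 3, 12]
SWAP    : [35, 12, 3]
ADD     : [35, 15]
MUL     : [525]
PUSH -2 : [525, -2]
SUB     : [527]
NEG     : [-527]
PUSH 5  : [-527, 5]
OVER    : [-527, 5, -527]
NEG     : [-527, 5, 527]
MOD     : [-527, 5]
MUL     : [-2635]
NEG     : [2635]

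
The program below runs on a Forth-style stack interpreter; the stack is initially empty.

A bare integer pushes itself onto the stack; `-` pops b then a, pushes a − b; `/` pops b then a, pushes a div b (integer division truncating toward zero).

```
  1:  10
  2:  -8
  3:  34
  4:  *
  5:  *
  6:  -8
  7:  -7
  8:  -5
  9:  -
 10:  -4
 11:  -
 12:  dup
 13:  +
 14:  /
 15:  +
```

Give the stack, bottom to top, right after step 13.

10   10
-8   10 -8
34   10 -8 34
*    10 -272
*    -2720
-8   -2720 -8
-7   -2720 -8 -7
-5   -2720 -8 -7 -5
-    -2720 -8 -2
-4   -2720 -8 -2 -4
-    -2720 -8 2
dup  -2720 -8 2 2
+    -2720 -8 4

[-2720, -8, 4]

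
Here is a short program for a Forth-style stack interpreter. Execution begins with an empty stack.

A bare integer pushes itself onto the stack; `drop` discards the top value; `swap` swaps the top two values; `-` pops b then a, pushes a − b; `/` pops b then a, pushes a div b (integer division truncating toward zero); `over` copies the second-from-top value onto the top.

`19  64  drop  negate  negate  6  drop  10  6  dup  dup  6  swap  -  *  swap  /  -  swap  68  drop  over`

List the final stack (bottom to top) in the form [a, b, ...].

19     -> 19
64     -> 19 64
drop   -> 19
negate -> -19
negate -> 19
6      -> 19 6
drop   -> 19
10     -> 19 10
6      -> 19 10 6
dup    -> 19 10 6 6
dup    -> 19 10 6 6 6
6      -> 19 10 6 6 6 6
swap   -> 19 10 6 6 6 6
-      -> 19 10 6 6 0
*      -> 19 10 6 0
swap   -> 19 10 0 6
/      -> 19 10 0
-      -> 19 10
swap   -> 10 19
68     -> 10 19 68
drop   -> 10 19
over   -> 10 19 10

[10, 19, 10]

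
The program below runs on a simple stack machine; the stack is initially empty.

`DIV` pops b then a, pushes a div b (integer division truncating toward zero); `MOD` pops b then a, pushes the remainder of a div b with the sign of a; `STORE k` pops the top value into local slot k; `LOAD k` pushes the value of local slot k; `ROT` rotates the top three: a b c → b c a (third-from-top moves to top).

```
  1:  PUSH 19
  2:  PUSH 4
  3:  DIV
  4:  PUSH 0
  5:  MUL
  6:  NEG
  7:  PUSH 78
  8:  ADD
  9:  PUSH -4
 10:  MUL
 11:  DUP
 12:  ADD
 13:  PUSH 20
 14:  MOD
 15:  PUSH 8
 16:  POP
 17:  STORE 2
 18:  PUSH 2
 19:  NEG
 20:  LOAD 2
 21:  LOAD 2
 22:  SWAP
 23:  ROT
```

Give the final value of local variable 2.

-4

PUSH 19 : [19]
PUSH 4  : [19, 4]
DIV     : [4]
PUSH 0  : [4, 0]
MUL     : [0]
NEG     : [0]
PUSH 78 : [0, 78]
ADD     : [78]
PUSH -4 : [78, -4]
MUL     : [-312]
DUP     : [-312, -312]
ADD     : [-624]
PUSH 20 : [-624, 20]
MOD     : [-4]
PUSH 8  : [-4, 8]
POP     : [-4]
STORE 2 : []
PUSH 2  : [2]
NEG     : [-2]
LOAD 2  : [-2, -4]
LOAD 2  : [-2, -4, -4]
SWAP    : [-2, -4, -4]
ROT     : [-4, -4, -2]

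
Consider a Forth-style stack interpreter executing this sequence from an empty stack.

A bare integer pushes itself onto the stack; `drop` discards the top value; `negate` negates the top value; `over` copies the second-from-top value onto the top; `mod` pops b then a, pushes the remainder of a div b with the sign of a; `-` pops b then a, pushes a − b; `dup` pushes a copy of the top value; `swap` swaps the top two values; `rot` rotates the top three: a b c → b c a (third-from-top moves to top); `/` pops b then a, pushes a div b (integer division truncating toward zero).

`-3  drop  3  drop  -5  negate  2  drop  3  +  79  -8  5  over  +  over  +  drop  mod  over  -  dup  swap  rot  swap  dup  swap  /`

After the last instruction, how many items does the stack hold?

3

-3     -> [-3]
drop   -> []
3      -> [3]
drop   -> []
-5     -> [-5]
negate -> [5]
2      -> [5, 2]
drop   -> [5]
3      -> [5, 3]
+      -> [8]
79     -> [8, 79]
-8     -> [8, 79, -8]
5      -> [8, 79, -8, 5]
over   -> [8, 79, -8, 5, -8]
+      -> [8, 79, -8, -3]
over   -> [8, 79, -8, -3, -8]
+      -> [8, 79, -8, -11]
drop   -> [8, 79, -8]
mod    -> [8, 7]
over   -> [8, 7, 8]
-      -> [8, -1]
dup    -> [8, -1, -1]
swap   -> [8, -1, -1]
rot    -> [-1, -1, 8]
swap   -> [-1, 8, -1]
dup    -> [-1, 8, -1, -1]
swap   -> [-1, 8, -1, -1]
/      -> [-1, 8, 1]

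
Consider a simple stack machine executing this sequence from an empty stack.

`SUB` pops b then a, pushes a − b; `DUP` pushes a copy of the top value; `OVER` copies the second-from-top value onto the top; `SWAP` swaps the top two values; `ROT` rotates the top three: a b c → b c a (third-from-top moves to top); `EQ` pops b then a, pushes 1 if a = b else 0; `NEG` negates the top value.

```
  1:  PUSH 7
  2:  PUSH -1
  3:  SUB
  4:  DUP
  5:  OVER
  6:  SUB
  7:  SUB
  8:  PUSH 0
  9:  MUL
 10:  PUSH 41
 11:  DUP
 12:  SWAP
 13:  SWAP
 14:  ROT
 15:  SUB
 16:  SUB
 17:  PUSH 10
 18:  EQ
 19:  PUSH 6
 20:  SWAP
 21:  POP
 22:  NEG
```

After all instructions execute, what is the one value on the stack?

PUSH 7  -> [7]
PUSH -1 -> [7, -1]
SUB     -> [8]
DUP     -> [8, 8]
OVER    -> [8, 8, 8]
SUB     -> [8, 0]
SUB     -> [8]
PUSH 0  -> [8, 0]
MUL     -> [0]
PUSH 41 -> [0, 41]
DUP     -> [0, 41, 41]
SWAP    -> [0, 41, 41]
SWAP    -> [0, 41, 41]
ROT     -> [41, 41, 0]
SUB     -> [41, 41]
SUB     -> [0]
PUSH 10 -> [0, 10]
EQ      -> [0]
PUSH 6  -> [0, 6]
SWAP    -> [6, 0]
POP     -> [6]
NEG     -> [-6]

-6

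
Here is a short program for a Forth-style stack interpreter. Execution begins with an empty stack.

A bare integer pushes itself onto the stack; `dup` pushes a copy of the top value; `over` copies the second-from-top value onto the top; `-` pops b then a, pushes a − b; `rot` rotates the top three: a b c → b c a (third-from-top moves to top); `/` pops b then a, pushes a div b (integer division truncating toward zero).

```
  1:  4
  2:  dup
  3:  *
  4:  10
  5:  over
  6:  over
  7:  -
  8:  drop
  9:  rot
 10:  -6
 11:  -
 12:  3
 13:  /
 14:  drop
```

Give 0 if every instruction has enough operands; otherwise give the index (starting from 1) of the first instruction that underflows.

9

4    → [4]
dup  → [4, 4]
*    → [16]
10   → [16, 10]
over → [16, 10, 16]
over → [16, 10, 16, 10]
-    → [16, 10, 6]
drop → [16, 10]
rot  — needs 3 operands, stack has 2 → underflow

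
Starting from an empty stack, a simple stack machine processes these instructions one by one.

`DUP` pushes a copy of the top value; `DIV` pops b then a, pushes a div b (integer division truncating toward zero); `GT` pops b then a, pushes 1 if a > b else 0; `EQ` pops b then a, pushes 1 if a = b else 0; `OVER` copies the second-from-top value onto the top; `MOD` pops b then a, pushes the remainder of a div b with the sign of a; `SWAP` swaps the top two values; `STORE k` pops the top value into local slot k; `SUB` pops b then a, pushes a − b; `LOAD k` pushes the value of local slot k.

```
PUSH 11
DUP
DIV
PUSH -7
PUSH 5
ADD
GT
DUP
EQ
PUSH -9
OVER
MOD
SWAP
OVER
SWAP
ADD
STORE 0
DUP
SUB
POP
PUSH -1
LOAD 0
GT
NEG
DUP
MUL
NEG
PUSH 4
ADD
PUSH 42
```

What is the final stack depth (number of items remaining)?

PUSH 11 : [11]
DUP     : [11, 11]
DIV     : [1]
PUSH -7 : [1, -7]
PUSH 5  : [1, -7, 5]
ADD     : [1, -2]
GT      : [1]
DUP     : [1, 1]
EQ      : [1]
PUSH -9 : [1, -9]
OVER    : [1, -9, 1]
MOD     : [1, 0]
SWAP    : [0, 1]
OVER    : [0, 1, 0]
SWAP    : [0, 0, 1]
ADD     : [0, 1]
STORE 0 : [0]
DUP     : [0, 0]
SUB     : [0]
POP     : []
PUSH -1 : [-1]
LOAD 0  : [-1, 1]
GT      : [0]
NEG     : [0]
DUP     : [0, 0]
MUL     : [0]
NEG     : [0]
PUSH 4  : [0, 4]
ADD     : [4]
PUSH 42 : [4, 42]

2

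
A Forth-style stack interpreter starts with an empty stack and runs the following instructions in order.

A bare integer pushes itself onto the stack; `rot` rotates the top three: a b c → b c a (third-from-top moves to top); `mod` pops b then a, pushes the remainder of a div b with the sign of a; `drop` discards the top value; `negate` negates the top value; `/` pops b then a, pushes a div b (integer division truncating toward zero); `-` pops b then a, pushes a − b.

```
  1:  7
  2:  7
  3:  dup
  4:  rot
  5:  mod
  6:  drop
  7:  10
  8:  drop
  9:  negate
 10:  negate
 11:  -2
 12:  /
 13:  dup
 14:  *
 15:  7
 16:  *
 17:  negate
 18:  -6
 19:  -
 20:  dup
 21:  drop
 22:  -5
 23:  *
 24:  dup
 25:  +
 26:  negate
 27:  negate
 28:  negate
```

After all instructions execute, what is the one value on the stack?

7      -> [7]
7      -> [7, 7]
dup    -> [7, 7, 7]
rot    -> [7, 7, 7]
mod    -> [7, 0]
drop   -> [7]
10     -> [7, 10]
drop   -> [7]
negate -> [-7]
negate -> [7]
-2     -> [7, -2]
/      -> [-3]
dup    -> [-3, -3]
*      -> [9]
7      -> [9, 7]
*      -> [63]
negate -> [-63]
-6     -> [-63, -6]
-      -> [-57]
dup    -> [-57, -57]
drop   -> [-57]
-5     -> [-57, -5]
*      -> [285]
dup    -> [285, 285]
+      -> [570]
negate -> [-570]
negate -> [570]
negate -> [-570]

-570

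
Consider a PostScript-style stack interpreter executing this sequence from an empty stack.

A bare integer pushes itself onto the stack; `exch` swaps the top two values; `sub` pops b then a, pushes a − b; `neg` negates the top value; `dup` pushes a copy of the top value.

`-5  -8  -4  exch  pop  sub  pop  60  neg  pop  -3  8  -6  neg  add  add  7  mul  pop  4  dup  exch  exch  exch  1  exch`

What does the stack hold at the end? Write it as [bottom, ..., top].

[4, 1, 4]

-5    [-5]
-8    [-5, -8]
-4    [-5, -8, -4]
exch  [-5, -4, -8]
pop   [-5, -4]
sub   [-1]
pop   []
60    [60]
neg   [-60]
pop   []
-3    [-3]
8     [-3, 8]
-6    [-3, 8, -6]
neg   [-3, 8, 6]
add   [-3, 14]
add   [11]
7     [11, 7]
mul   [77]
pop   []
4     [4]
dup   [4, 4]
exch  [4, 4]
exch  [4, 4]
exch  [4, 4]
1     [4, 4, 1]
exch  [4, 1, 4]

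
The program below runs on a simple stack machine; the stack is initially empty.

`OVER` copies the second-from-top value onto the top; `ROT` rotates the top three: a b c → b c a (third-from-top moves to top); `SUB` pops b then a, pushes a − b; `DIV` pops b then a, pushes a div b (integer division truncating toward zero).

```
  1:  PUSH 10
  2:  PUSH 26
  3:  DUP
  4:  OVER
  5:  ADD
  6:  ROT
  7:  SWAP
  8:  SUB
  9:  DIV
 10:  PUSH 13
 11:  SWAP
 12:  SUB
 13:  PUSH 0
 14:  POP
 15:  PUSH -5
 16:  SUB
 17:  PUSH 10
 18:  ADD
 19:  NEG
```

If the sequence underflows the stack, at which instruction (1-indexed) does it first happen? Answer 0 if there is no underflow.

0

PUSH 10  [10]
PUSH 26  [10, 26]
DUP      [10, 26, 26]
OVER     [10, 26, 26, 26]
ADD      [10, 26, 52]
ROT      [26, 52, 10]
SWAP     [26, 10, 52]
SUB      [26, -42]
DIV      [0]
PUSH 13  [0, 13]
SWAP     [13, 0]
SUB      [13]
PUSH 0   [13, 0]
POP      [13]
PUSH -5  [13, -5]
SUB      [18]
PUSH 10  [18, 10]
ADD      [28]
NEG      [-28]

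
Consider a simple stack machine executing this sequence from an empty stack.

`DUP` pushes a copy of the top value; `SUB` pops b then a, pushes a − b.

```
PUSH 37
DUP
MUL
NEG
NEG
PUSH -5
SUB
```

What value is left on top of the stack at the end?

1374

PUSH 37 → [37]
DUP     → [37, 37]
MUL     → [1369]
NEG     → [-1369]
NEG     → [1369]
PUSH -5 → [1369, -5]
SUB     → [1374]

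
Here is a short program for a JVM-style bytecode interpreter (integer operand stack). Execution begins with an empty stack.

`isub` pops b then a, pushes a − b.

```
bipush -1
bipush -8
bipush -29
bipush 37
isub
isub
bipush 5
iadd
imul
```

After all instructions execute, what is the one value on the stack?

-63

bipush -1  → -1
bipush -8  → -1 -8
bipush -29 → -1 -8 -29
bipush 37  → -1 -8 -29 37
isub       → -1 -8 -66
isub       → -1 58
bipush 5   → -1 58 5
iadd       → -1 63
imul       → -63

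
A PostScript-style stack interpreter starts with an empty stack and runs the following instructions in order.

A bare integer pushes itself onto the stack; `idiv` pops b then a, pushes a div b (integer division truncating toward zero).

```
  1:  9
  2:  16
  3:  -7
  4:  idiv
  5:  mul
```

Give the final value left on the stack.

9     [9]
16    [9, 16]
-7    [9, 16, -7]
idiv  [9, -2]
mul   [-18]

-18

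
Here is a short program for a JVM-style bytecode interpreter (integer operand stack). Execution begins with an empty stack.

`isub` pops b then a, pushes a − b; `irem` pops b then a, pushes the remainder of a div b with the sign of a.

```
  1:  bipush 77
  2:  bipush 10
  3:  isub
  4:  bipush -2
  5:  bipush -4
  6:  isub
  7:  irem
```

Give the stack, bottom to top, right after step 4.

bipush 77 : 77
bipush 10 : 77 10
isub      : 67
bipush -2 : 67 -2

[67, -2]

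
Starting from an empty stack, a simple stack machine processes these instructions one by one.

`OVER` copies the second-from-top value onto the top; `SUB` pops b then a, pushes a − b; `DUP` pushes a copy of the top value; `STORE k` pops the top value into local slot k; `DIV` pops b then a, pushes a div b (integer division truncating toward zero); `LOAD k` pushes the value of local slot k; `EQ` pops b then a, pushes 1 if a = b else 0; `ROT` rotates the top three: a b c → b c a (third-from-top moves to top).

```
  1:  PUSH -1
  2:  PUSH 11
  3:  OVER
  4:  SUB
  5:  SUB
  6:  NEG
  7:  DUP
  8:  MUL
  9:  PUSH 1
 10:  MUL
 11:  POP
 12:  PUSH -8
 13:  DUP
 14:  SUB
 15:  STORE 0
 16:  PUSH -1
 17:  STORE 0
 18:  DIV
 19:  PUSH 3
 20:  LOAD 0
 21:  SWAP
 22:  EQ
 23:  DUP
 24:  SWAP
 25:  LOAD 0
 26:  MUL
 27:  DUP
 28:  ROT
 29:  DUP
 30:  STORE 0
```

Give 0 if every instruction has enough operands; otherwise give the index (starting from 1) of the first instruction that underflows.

18

PUSH -1 -> [-1]
PUSH 11 -> [-1, 11]
OVER    -> [-1, 11, -1]
SUB     -> [-1, 12]
SUB     -> [-13]
NEG     -> [13]
DUP     -> [13, 13]
MUL     -> [169]
PUSH 1  -> [169, 1]
MUL     -> [169]
POP     -> []
PUSH -8 -> [-8]
DUP     -> [-8, -8]
SUB     -> [0]
STORE 0 -> []
PUSH -1 -> [-1]
STORE 0 -> []
DIV  — needs 2 operands, stack has 0 → underflow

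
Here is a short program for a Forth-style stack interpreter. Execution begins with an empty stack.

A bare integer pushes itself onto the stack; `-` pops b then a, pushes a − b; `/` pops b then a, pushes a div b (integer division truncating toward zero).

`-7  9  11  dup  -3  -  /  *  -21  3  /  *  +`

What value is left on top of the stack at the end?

-7  : -7
9   : -7 9
11  : -7 9 11
dup : -7 9 11 11
-3  : -7 9 11 11 -3
-   : -7 9 11 14
/   : -7 9 0
*   : -7 0
-21 : -7 0 -21
3   : -7 0 -21 3
/   : -7 0 -7
*   : -7 0
+   : -7

-7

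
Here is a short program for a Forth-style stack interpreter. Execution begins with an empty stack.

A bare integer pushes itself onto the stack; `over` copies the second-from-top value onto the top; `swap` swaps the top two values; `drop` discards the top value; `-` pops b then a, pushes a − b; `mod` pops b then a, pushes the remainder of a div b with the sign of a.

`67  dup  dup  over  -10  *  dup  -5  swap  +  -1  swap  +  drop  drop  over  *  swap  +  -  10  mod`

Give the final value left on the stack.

67   → 67
dup  → 67 67
dup  → 67 67 67
over → 67 67 67 67
-10  → 67 67 67 67 -10
*    → 67 67 67 -670
dup  → 67 67 67 -670 -670
-5   → 67 67 67 -670 -670 -5
swap → 67 67 67 -670 -5 -670
+    → 67 67 67 -670 -675
-1   → 67 67 67 -670 -675 -1
swap → 67 67 67 -670 -1 -675
+    → 67 67 67 -670 -676
drop → 67 67 67 -670
drop → 67 67 67
over → 67 67 67 67
*    → 67 67 4489
swap → 67 4489 67
+    → 67 4556
-    → -4489
10   → -4489 10
mod  → -9

-9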